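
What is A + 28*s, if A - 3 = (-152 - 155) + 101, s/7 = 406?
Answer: 79373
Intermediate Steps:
s = 2842 (s = 7*406 = 2842)
A = -203 (A = 3 + ((-152 - 155) + 101) = 3 + (-307 + 101) = 3 - 206 = -203)
A + 28*s = -203 + 28*2842 = -203 + 79576 = 79373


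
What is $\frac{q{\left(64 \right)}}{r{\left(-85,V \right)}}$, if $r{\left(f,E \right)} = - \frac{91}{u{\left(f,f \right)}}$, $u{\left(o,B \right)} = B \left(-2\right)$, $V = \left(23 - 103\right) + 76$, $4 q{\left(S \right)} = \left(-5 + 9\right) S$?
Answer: $- \frac{10880}{91} \approx -119.56$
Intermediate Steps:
$q{\left(S \right)} = S$ ($q{\left(S \right)} = \frac{\left(-5 + 9\right) S}{4} = \frac{4 S}{4} = S$)
$V = -4$ ($V = -80 + 76 = -4$)
$u{\left(o,B \right)} = - 2 B$
$r{\left(f,E \right)} = \frac{91}{2 f}$ ($r{\left(f,E \right)} = - \frac{91}{\left(-2\right) f} = - 91 \left(- \frac{1}{2 f}\right) = \frac{91}{2 f}$)
$\frac{q{\left(64 \right)}}{r{\left(-85,V \right)}} = \frac{64}{\frac{91}{2} \frac{1}{-85}} = \frac{64}{\frac{91}{2} \left(- \frac{1}{85}\right)} = \frac{64}{- \frac{91}{170}} = 64 \left(- \frac{170}{91}\right) = - \frac{10880}{91}$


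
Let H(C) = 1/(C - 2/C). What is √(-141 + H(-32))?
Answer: I*√36826237/511 ≈ 11.876*I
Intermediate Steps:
√(-141 + H(-32)) = √(-141 - 32/(-2 + (-32)²)) = √(-141 - 32/(-2 + 1024)) = √(-141 - 32/1022) = √(-141 - 32*1/1022) = √(-141 - 16/511) = √(-72067/511) = I*√36826237/511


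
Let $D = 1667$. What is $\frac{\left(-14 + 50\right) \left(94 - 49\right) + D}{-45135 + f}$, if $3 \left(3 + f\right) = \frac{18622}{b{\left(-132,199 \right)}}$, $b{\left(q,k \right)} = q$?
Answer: $- \frac{650826}{8946635} \approx -0.072745$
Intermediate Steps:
$f = - \frac{9905}{198}$ ($f = -3 + \frac{18622 \frac{1}{-132}}{3} = -3 + \frac{18622 \left(- \frac{1}{132}\right)}{3} = -3 + \frac{1}{3} \left(- \frac{9311}{66}\right) = -3 - \frac{9311}{198} = - \frac{9905}{198} \approx -50.025$)
$\frac{\left(-14 + 50\right) \left(94 - 49\right) + D}{-45135 + f} = \frac{\left(-14 + 50\right) \left(94 - 49\right) + 1667}{-45135 - \frac{9905}{198}} = \frac{36 \cdot 45 + 1667}{- \frac{8946635}{198}} = \left(1620 + 1667\right) \left(- \frac{198}{8946635}\right) = 3287 \left(- \frac{198}{8946635}\right) = - \frac{650826}{8946635}$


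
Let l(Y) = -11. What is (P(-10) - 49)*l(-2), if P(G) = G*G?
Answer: -561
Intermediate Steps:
P(G) = G²
(P(-10) - 49)*l(-2) = ((-10)² - 49)*(-11) = (100 - 49)*(-11) = 51*(-11) = -561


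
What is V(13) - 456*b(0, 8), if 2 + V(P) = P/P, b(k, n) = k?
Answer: -1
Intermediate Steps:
V(P) = -1 (V(P) = -2 + P/P = -2 + 1 = -1)
V(13) - 456*b(0, 8) = -1 - 456*0 = -1 + 0 = -1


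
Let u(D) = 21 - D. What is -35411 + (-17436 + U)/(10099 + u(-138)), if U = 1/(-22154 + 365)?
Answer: -7915147834987/223511562 ≈ -35413.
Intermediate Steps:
U = -1/21789 (U = 1/(-21789) = -1/21789 ≈ -4.5895e-5)
-35411 + (-17436 + U)/(10099 + u(-138)) = -35411 + (-17436 - 1/21789)/(10099 + (21 - 1*(-138))) = -35411 - 379913005/(21789*(10099 + (21 + 138))) = -35411 - 379913005/(21789*(10099 + 159)) = -35411 - 379913005/21789/10258 = -35411 - 379913005/21789*1/10258 = -35411 - 379913005/223511562 = -7915147834987/223511562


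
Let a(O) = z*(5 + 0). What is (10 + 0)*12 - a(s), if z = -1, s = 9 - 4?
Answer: 125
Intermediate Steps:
s = 5
a(O) = -5 (a(O) = -(5 + 0) = -1*5 = -5)
(10 + 0)*12 - a(s) = (10 + 0)*12 - 1*(-5) = 10*12 + 5 = 120 + 5 = 125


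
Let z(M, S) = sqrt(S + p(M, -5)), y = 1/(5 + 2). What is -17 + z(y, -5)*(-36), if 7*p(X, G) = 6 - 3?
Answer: -17 - 144*I*sqrt(14)/7 ≈ -17.0 - 76.971*I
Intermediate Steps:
p(X, G) = 3/7 (p(X, G) = (6 - 3)/7 = (1/7)*3 = 3/7)
y = 1/7 ≈ 0.14286
z(M, S) = sqrt(3/7 + S) (z(M, S) = sqrt(S + 3/7) = sqrt(3/7 + S))
-17 + z(y, -5)*(-36) = -17 + (sqrt(21 + 49*(-5))/7)*(-36) = -17 + (sqrt(21 - 245)/7)*(-36) = -17 + (sqrt(-224)/7)*(-36) = -17 + ((4*I*sqrt(14))/7)*(-36) = -17 + (4*I*sqrt(14)/7)*(-36) = -17 - 144*I*sqrt(14)/7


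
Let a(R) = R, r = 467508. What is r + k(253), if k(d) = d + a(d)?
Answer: 468014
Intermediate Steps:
k(d) = 2*d (k(d) = d + d = 2*d)
r + k(253) = 467508 + 2*253 = 467508 + 506 = 468014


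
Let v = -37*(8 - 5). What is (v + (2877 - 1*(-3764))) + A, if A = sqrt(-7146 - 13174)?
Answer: 6530 + 4*I*sqrt(1270) ≈ 6530.0 + 142.55*I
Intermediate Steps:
v = -111 (v = -37*3 = -111)
A = 4*I*sqrt(1270) (A = sqrt(-20320) = 4*I*sqrt(1270) ≈ 142.55*I)
(v + (2877 - 1*(-3764))) + A = (-111 + (2877 - 1*(-3764))) + 4*I*sqrt(1270) = (-111 + (2877 + 3764)) + 4*I*sqrt(1270) = (-111 + 6641) + 4*I*sqrt(1270) = 6530 + 4*I*sqrt(1270)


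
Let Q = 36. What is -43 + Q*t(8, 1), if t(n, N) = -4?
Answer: -187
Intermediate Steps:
-43 + Q*t(8, 1) = -43 + 36*(-4) = -43 - 144 = -187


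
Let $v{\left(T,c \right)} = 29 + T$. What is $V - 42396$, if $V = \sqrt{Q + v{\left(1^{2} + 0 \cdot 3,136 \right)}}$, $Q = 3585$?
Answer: $-42396 + \sqrt{3615} \approx -42336.0$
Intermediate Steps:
$V = \sqrt{3615}$ ($V = \sqrt{3585 + \left(29 + \left(1^{2} + 0 \cdot 3\right)\right)} = \sqrt{3585 + \left(29 + \left(1 + 0\right)\right)} = \sqrt{3585 + \left(29 + 1\right)} = \sqrt{3585 + 30} = \sqrt{3615} \approx 60.125$)
$V - 42396 = \sqrt{3615} - 42396 = -42396 + \sqrt{3615}$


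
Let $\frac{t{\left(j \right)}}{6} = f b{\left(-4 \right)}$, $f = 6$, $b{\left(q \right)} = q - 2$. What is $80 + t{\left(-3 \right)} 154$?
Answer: $-33184$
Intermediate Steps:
$b{\left(q \right)} = -2 + q$ ($b{\left(q \right)} = q - 2 = -2 + q$)
$t{\left(j \right)} = -216$ ($t{\left(j \right)} = 6 \cdot 6 \left(-2 - 4\right) = 6 \cdot 6 \left(-6\right) = 6 \left(-36\right) = -216$)
$80 + t{\left(-3 \right)} 154 = 80 - 33264 = -33184$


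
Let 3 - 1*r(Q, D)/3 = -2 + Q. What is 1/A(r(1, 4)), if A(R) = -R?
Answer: -1/12 ≈ -0.083333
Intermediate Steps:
r(Q, D) = 15 - 3*Q (r(Q, D) = 9 - 3*(-2 + Q) = 9 + (6 - 3*Q) = 15 - 3*Q)
1/A(r(1, 4)) = 1/(-(15 - 3*1)) = 1/(-(15 - 3)) = 1/(-1*12) = 1/(-12) = -1/12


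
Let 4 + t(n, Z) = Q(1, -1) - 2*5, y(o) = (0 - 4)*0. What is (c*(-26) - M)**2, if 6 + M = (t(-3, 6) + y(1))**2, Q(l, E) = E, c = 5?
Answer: 121801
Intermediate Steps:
y(o) = 0 (y(o) = -4*0 = 0)
t(n, Z) = -15 (t(n, Z) = -4 + (-1 - 2*5) = -4 + (-1 - 10) = -4 - 11 = -15)
M = 219 (M = -6 + (-15 + 0)**2 = -6 + (-15)**2 = -6 + 225 = 219)
(c*(-26) - M)**2 = (5*(-26) - 1*219)**2 = (-130 - 219)**2 = (-349)**2 = 121801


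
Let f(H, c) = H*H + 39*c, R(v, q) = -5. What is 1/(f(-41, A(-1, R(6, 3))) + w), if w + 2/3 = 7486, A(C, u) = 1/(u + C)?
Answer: 6/54959 ≈ 0.00010917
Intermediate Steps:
A(C, u) = 1/(C + u)
f(H, c) = H² + 39*c
w = 22456/3 (w = -⅔ + 7486 = 22456/3 ≈ 7485.3)
1/(f(-41, A(-1, R(6, 3))) + w) = 1/(((-41)² + 39/(-1 - 5)) + 22456/3) = 1/((1681 + 39/(-6)) + 22456/3) = 1/((1681 + 39*(-⅙)) + 22456/3) = 1/((1681 - 13/2) + 22456/3) = 1/(3349/2 + 22456/3) = 1/(54959/6) = 6/54959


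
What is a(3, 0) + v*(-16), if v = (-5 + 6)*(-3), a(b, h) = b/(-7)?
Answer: 333/7 ≈ 47.571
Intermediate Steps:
a(b, h) = -b/7 (a(b, h) = b*(-⅐) = -b/7)
v = -3 (v = 1*(-3) = -3)
a(3, 0) + v*(-16) = -⅐*3 - 3*(-16) = -3/7 + 48 = 333/7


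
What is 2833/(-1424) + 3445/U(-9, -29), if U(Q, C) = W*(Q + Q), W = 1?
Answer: -2478337/12816 ≈ -193.38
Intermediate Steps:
U(Q, C) = 2*Q (U(Q, C) = 1*(Q + Q) = 1*(2*Q) = 2*Q)
2833/(-1424) + 3445/U(-9, -29) = 2833/(-1424) + 3445/((2*(-9))) = 2833*(-1/1424) + 3445/(-18) = -2833/1424 + 3445*(-1/18) = -2833/1424 - 3445/18 = -2478337/12816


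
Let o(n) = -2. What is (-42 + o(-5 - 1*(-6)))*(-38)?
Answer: 1672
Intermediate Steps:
(-42 + o(-5 - 1*(-6)))*(-38) = (-42 - 2)*(-38) = -44*(-38) = 1672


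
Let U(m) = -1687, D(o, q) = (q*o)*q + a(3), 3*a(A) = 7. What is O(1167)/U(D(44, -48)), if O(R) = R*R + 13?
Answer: -1361902/1687 ≈ -807.29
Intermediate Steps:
O(R) = 13 + R**2 (O(R) = R**2 + 13 = 13 + R**2)
a(A) = 7/3 (a(A) = (1/3)*7 = 7/3)
D(o, q) = 7/3 + o*q**2 (D(o, q) = (q*o)*q + 7/3 = (o*q)*q + 7/3 = o*q**2 + 7/3 = 7/3 + o*q**2)
O(1167)/U(D(44, -48)) = (13 + 1167**2)/(-1687) = (13 + 1361889)*(-1/1687) = 1361902*(-1/1687) = -1361902/1687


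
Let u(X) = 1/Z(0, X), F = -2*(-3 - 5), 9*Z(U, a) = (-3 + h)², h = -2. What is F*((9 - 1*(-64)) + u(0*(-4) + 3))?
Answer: 29344/25 ≈ 1173.8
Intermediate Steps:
Z(U, a) = 25/9 (Z(U, a) = (-3 - 2)²/9 = (⅑)*(-5)² = (⅑)*25 = 25/9)
F = 16 (F = -2*(-8) = 16)
u(X) = 9/25 (u(X) = 1/(25/9) = 9/25)
F*((9 - 1*(-64)) + u(0*(-4) + 3)) = 16*((9 - 1*(-64)) + 9/25) = 16*((9 + 64) + 9/25) = 16*(73 + 9/25) = 16*(1834/25) = 29344/25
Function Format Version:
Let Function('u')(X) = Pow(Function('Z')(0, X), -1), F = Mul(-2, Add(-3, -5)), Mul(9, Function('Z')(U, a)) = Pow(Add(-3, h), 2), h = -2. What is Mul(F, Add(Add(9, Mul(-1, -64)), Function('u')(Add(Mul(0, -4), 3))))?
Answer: Rational(29344, 25) ≈ 1173.8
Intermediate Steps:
Function('Z')(U, a) = Rational(25, 9) (Function('Z')(U, a) = Mul(Rational(1, 9), Pow(Add(-3, -2), 2)) = Mul(Rational(1, 9), Pow(-5, 2)) = Mul(Rational(1, 9), 25) = Rational(25, 9))
F = 16 (F = Mul(-2, -8) = 16)
Function('u')(X) = Rational(9, 25) (Function('u')(X) = Pow(Rational(25, 9), -1) = Rational(9, 25))
Mul(F, Add(Add(9, Mul(-1, -64)), Function('u')(Add(Mul(0, -4), 3)))) = Mul(16, Add(Add(9, Mul(-1, -64)), Rational(9, 25))) = Mul(16, Add(Add(9, 64), Rational(9, 25))) = Mul(16, Add(73, Rational(9, 25))) = Mul(16, Rational(1834, 25)) = Rational(29344, 25)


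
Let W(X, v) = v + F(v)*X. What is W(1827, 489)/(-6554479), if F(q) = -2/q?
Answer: -78489/1068380077 ≈ -7.3465e-5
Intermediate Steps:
W(X, v) = v - 2*X/v (W(X, v) = v + (-2/v)*X = v - 2*X/v)
W(1827, 489)/(-6554479) = (489 - 2*1827/489)/(-6554479) = (489 - 2*1827*1/489)*(-1/6554479) = (489 - 1218/163)*(-1/6554479) = (78489/163)*(-1/6554479) = -78489/1068380077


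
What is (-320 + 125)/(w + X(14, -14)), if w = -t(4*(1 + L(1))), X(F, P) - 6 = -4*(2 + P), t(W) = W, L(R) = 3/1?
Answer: -195/38 ≈ -5.1316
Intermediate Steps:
L(R) = 3 (L(R) = 3*1 = 3)
X(F, P) = -2 - 4*P (X(F, P) = 6 - 4*(2 + P) = 6 + (-8 - 4*P) = -2 - 4*P)
w = -16 (w = -4*(1 + 3) = -4*4 = -1*16 = -16)
(-320 + 125)/(w + X(14, -14)) = (-320 + 125)/(-16 + (-2 - 4*(-14))) = -195/(-16 + (-2 + 56)) = -195/(-16 + 54) = -195/38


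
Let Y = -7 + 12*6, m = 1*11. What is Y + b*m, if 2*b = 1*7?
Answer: 207/2 ≈ 103.50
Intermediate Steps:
m = 11
Y = 65 (Y = -7 + 72 = 65)
b = 7/2 (b = (1*7)/2 = (½)*7 = 7/2 ≈ 3.5000)
Y + b*m = 65 + (7/2)*11 = 65 + 77/2 = 207/2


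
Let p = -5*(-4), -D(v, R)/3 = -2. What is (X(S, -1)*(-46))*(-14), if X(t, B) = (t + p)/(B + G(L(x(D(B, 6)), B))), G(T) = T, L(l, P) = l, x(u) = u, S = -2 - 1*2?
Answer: 10304/5 ≈ 2060.8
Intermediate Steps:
S = -4 (S = -2 - 2 = -4)
D(v, R) = 6 (D(v, R) = -3*(-2) = 6)
p = 20
X(t, B) = (20 + t)/(6 + B) (X(t, B) = (t + 20)/(B + 6) = (20 + t)/(6 + B))
(X(S, -1)*(-46))*(-14) = (((20 - 4)/(6 - 1))*(-46))*(-14) = ((16/5)*(-46))*(-14) = -736/5*(-14) = 10304/5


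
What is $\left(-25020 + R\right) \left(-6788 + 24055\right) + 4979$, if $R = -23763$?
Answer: $-842331082$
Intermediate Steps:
$\left(-25020 + R\right) \left(-6788 + 24055\right) + 4979 = \left(-25020 - 23763\right) \left(-6788 + 24055\right) + 4979 = \left(-48783\right) 17267 + 4979 = -842336061 + 4979 = -842331082$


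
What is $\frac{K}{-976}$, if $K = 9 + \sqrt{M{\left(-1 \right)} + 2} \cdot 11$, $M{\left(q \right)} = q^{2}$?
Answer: $- \frac{9}{976} - \frac{11 \sqrt{3}}{976} \approx -0.028742$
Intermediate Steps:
$K = 9 + 11 \sqrt{3}$ ($K = 9 + \sqrt{\left(-1\right)^{2} + 2} \cdot 11 = 9 + \sqrt{1 + 2} \cdot 11 = 9 + \sqrt{3} \cdot 11 = 9 + 11 \sqrt{3} \approx 28.053$)
$\frac{K}{-976} = \frac{9 + 11 \sqrt{3}}{-976} = \left(9 + 11 \sqrt{3}\right) \left(- \frac{1}{976}\right) = - \frac{9}{976} - \frac{11 \sqrt{3}}{976}$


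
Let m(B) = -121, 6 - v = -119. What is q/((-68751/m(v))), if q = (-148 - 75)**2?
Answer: 6017209/68751 ≈ 87.522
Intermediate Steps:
v = 125 (v = 6 - 1*(-119) = 6 + 119 = 125)
q = 49729 (q = (-223)**2 = 49729)
q/((-68751/m(v))) = 49729/((-68751/(-121))) = 49729/((-68751*(-1/121))) = 49729/(68751/121) = 49729*(121/68751) = 6017209/68751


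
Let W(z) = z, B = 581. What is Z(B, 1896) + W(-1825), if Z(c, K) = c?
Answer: -1244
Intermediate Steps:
Z(B, 1896) + W(-1825) = 581 - 1825 = -1244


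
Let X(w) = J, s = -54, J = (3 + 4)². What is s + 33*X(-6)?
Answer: 1563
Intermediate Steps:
J = 49 (J = 7² = 49)
X(w) = 49
s + 33*X(-6) = -54 + 33*49 = -54 + 1617 = 1563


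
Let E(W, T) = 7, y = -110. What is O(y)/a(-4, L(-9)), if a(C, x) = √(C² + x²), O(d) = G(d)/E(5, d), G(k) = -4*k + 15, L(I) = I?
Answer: 65*√97/97 ≈ 6.5997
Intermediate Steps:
G(k) = 15 - 4*k
O(d) = 15/7 - 4*d/7 (O(d) = (15 - 4*d)/7 = (15 - 4*d)*(⅐) = 15/7 - 4*d/7)
O(y)/a(-4, L(-9)) = (15/7 - 4/7*(-110))/(√((-4)² + (-9)²)) = (15/7 + 440/7)/(√(16 + 81)) = 65/(√97) = 65*(√97/97) = 65*√97/97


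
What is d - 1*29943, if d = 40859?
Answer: 10916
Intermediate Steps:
d - 1*29943 = 40859 - 1*29943 = 40859 - 29943 = 10916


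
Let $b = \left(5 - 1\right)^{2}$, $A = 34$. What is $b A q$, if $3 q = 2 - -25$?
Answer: $4896$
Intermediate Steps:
$q = 9$ ($q = \frac{2 - -25}{3} = \frac{2 + 25}{3} = \frac{1}{3} \cdot 27 = 9$)
$b = 16$ ($b = 4^{2} = 16$)
$b A q = 16 \cdot 34 \cdot 9 = 544 \cdot 9 = 4896$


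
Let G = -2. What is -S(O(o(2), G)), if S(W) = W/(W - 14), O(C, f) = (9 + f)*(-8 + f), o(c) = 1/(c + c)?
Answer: -⅚ ≈ -0.83333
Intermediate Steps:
o(c) = 1/(2*c)
O(C, f) = (-8 + f)*(9 + f)
S(W) = W/(-14 + W)
-S(O(o(2), G)) = -(-72 - 2 + (-2)²)/(-14 + (-72 - 2 + (-2)²)) = -(-72 - 2 + 4)/(-14 + (-72 - 2 + 4)) = -(-70)/(-14 - 70) = -(-70)/(-84) = -(-70)*(-1)/84 = -1*⅚ = -⅚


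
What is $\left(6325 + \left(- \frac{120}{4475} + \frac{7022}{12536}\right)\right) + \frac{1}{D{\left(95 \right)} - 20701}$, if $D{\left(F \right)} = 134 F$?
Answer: $\frac{282853770358163}{44716194060} \approx 6325.5$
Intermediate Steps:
$\left(6325 + \left(- \frac{120}{4475} + \frac{7022}{12536}\right)\right) + \frac{1}{D{\left(95 \right)} - 20701} = \left(6325 + \left(- \frac{120}{4475} + \frac{7022}{12536}\right)\right) + \frac{1}{134 \cdot 95 - 20701} = \left(6325 + \left(\left(-120\right) \frac{1}{4475} + 7022 \cdot \frac{1}{12536}\right)\right) + \frac{1}{12730 - 20701} = \left(6325 + \left(- \frac{24}{895} + \frac{3511}{6268}\right)\right) + \frac{1}{-7971} = \left(6325 + \frac{2991913}{5609860}\right) - \frac{1}{7971} = \frac{35485356413}{5609860} - \frac{1}{7971} = \frac{282853770358163}{44716194060}$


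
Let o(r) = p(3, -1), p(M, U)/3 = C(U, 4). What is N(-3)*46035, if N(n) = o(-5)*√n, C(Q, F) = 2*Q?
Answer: -276210*I*√3 ≈ -4.7841e+5*I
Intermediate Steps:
p(M, U) = 6*U (p(M, U) = 3*(2*U) = 6*U)
o(r) = -6 (o(r) = 6*(-1) = -6)
N(n) = -6*√n
N(-3)*46035 = -6*I*√3*46035 = -276210*I*√3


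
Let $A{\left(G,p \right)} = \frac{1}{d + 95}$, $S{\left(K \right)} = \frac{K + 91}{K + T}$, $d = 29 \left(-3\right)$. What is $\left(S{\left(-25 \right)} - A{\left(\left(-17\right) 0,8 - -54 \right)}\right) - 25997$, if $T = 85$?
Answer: $- \frac{1039841}{40} \approx -25996.0$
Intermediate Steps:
$d = -87$
$S{\left(K \right)} = \frac{91 + K}{85 + K}$ ($S{\left(K \right)} = \frac{K + 91}{K + 85} = \frac{91 + K}{85 + K}$)
$A{\left(G,p \right)} = \frac{1}{8}$ ($A{\left(G,p \right)} = \frac{1}{-87 + 95} = \frac{1}{8}$)
$\left(S{\left(-25 \right)} - A{\left(\left(-17\right) 0,8 - -54 \right)}\right) - 25997 = \left(\frac{91 - 25}{85 - 25} - \frac{1}{8}\right) - 25997 = \left(\frac{1}{60} \cdot 66 - \frac{1}{8}\right) - 25997 = \left(\frac{11}{10} - \frac{1}{8}\right) - 25997 = \frac{39}{40} - 25997 = - \frac{1039841}{40}$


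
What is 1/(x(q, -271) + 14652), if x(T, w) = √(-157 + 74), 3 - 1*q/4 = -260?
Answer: 14652/214681187 - I*√83/214681187 ≈ 6.825e-5 - 4.2437e-8*I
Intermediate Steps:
q = 1052 (q = 12 - 4*(-260) = 12 + 1040 = 1052)
x(T, w) = I*√83 (x(T, w) = √(-83) = I*√83)
1/(x(q, -271) + 14652) = 1/(I*√83 + 14652) = 1/(14652 + I*√83)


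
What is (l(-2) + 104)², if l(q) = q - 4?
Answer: 9604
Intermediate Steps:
l(q) = -4 + q
(l(-2) + 104)² = ((-4 - 2) + 104)² = (-6 + 104)² = 98² = 9604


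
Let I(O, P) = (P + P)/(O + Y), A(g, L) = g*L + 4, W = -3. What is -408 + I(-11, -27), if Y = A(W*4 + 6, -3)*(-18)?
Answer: -166002/407 ≈ -407.87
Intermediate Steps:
A(g, L) = 4 + L*g (A(g, L) = L*g + 4 = 4 + L*g)
Y = -396 (Y = (4 - 3*(-3*4 + 6))*(-18) = (4 - 3*(-12 + 6))*(-18) = (4 - 3*(-6))*(-18) = (4 + 18)*(-18) = 22*(-18) = -396)
I(O, P) = 2*P/(-396 + O) (I(O, P) = (P + P)/(O - 396) = (2*P)/(-396 + O) = 2*P/(-396 + O))
-408 + I(-11, -27) = -408 + 2*(-27)/(-396 - 11) = -408 + 2*(-27)/(-407) = -408 + 2*(-27)*(-1/407) = -408 + 54/407 = -166002/407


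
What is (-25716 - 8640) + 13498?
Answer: -20858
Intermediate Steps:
(-25716 - 8640) + 13498 = -34356 + 13498 = -20858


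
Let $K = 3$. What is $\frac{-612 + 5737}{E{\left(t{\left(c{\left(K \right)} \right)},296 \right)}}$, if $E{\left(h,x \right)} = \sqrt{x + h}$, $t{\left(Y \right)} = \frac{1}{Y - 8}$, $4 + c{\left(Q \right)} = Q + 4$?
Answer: $\frac{5125 \sqrt{7395}}{1479} \approx 297.99$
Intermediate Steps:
$c{\left(Q \right)} = Q$ ($c{\left(Q \right)} = -4 + \left(Q + 4\right) = -4 + \left(4 + Q\right) = Q$)
$t{\left(Y \right)} = \frac{1}{-8 + Y}$
$E{\left(h,x \right)} = \sqrt{h + x}$
$\frac{-612 + 5737}{E{\left(t{\left(c{\left(K \right)} \right)},296 \right)}} = \frac{-612 + 5737}{\sqrt{\frac{1}{-8 + 3} + 296}} = \frac{5125}{\sqrt{\frac{1}{-5} + 296}} = \frac{5125}{\sqrt{- \frac{1}{5} + 296}} = \frac{5125}{\sqrt{\frac{1479}{5}}} = \frac{5125}{\frac{1}{5} \sqrt{7395}} = 5125 \frac{\sqrt{7395}}{1479} = \frac{5125 \sqrt{7395}}{1479}$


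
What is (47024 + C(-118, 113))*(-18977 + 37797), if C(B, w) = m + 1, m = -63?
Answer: 883824840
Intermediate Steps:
C(B, w) = -62 (C(B, w) = -63 + 1 = -62)
(47024 + C(-118, 113))*(-18977 + 37797) = (47024 - 62)*(-18977 + 37797) = 46962*18820 = 883824840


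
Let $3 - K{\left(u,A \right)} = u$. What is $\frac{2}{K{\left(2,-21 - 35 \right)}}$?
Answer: $2$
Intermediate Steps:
$K{\left(u,A \right)} = 3 - u$
$\frac{2}{K{\left(2,-21 - 35 \right)}} = \frac{2}{3 - 2} = \frac{2}{1} = 2 \cdot 1 = 2$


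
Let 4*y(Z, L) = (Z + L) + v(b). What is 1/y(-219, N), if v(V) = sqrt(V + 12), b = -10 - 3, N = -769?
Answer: -3952/976145 - 4*I/976145 ≈ -0.0040486 - 4.0978e-6*I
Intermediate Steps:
b = -13
v(V) = sqrt(12 + V)
y(Z, L) = I/4 + L/4 + Z/4 (y(Z, L) = ((Z + L) + sqrt(12 - 13))/4 = ((L + Z) + sqrt(-1))/4 = ((L + Z) + I)/4 = (I + L + Z)/4 = I/4 + L/4 + Z/4)
1/y(-219, N) = 1/(I/4 + (1/4)*(-769) + (1/4)*(-219)) = 1/(I/4 - 769/4 - 219/4) = 1/(-247 + I/4) = 16*(-247 - I/4)/976145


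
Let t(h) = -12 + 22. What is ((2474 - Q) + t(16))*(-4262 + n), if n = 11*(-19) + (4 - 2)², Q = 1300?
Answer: -5288928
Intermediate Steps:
t(h) = 10
n = -205 (n = -209 + 2² = -209 + 4 = -205)
((2474 - Q) + t(16))*(-4262 + n) = ((2474 - 1*1300) + 10)*(-4262 - 205) = ((2474 - 1300) + 10)*(-4467) = (1174 + 10)*(-4467) = 1184*(-4467) = -5288928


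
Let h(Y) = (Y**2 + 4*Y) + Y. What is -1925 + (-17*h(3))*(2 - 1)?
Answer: -2333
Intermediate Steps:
h(Y) = Y**2 + 5*Y
-1925 + (-17*h(3))*(2 - 1) = -1925 + (-51*(5 + 3))*(2 - 1) = -1925 - 51*8*1 = -1925 - 17*24*1 = -1925 - 408*1 = -1925 - 408 = -2333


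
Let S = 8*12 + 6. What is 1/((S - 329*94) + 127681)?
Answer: 1/96857 ≈ 1.0324e-5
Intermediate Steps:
S = 102 (S = 96 + 6 = 102)
1/((S - 329*94) + 127681) = 1/((102 - 329*94) + 127681) = 1/((102 - 30926) + 127681) = 1/(-30824 + 127681) = 1/96857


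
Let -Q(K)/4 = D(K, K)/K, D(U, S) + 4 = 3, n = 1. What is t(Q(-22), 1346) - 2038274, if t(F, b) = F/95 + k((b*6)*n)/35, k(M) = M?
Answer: -2981657288/1463 ≈ -2.0380e+6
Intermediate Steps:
D(U, S) = -1 (D(U, S) = -4 + 3 = -1)
Q(K) = 4/K (Q(K) = -(-4)/K = 4/K)
t(F, b) = F/95 + 6*b/35 (t(F, b) = F/95 + ((b*6)*1)/35 = F*(1/95) + ((6*b)*1)*(1/35) = F/95 + (6*b)*(1/35) = F/95 + 6*b/35)
t(Q(-22), 1346) - 2038274 = ((4/(-22))/95 + (6/35)*1346) - 2038274 = ((4*(-1/22))/95 + 8076/35) - 2038274 = ((1/95)*(-2/11) + 8076/35) - 2038274 = (-2/1045 + 8076/35) - 2038274 = 337574/1463 - 2038274 = -2981657288/1463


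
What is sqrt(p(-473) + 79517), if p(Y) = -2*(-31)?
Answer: sqrt(79579) ≈ 282.10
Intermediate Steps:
p(Y) = 62
sqrt(p(-473) + 79517) = sqrt(62 + 79517) = sqrt(79579)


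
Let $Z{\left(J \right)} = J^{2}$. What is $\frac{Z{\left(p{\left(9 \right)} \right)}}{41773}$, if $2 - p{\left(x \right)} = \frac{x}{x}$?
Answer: $\frac{1}{41773} \approx 2.3939 \cdot 10^{-5}$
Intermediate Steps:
$p{\left(x \right)} = 1$ ($p{\left(x \right)} = 2 - \frac{x}{x} = 2 - 1 = 1$)
$\frac{Z{\left(p{\left(9 \right)} \right)}}{41773} = \frac{1^{2}}{41773} = 1 \cdot \frac{1}{41773} = \frac{1}{41773}$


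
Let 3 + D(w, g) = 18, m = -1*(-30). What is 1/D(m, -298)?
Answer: 1/15 ≈ 0.066667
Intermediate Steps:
m = 30
D(w, g) = 15 (D(w, g) = -3 + 18 = 15)
1/D(m, -298) = 1/15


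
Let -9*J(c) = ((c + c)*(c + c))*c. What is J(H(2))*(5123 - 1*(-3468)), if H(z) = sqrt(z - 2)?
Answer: 0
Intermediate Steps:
H(z) = sqrt(-2 + z)
J(c) = -4*c**3/9 (J(c) = -(c + c)*(c + c)*c/9 = -(2*c)*(2*c)*c/9 = -4*c**2*c/9 = -4*c**3/9)
J(H(2))*(5123 - 1*(-3468)) = (-4*(-2 + 2)**(3/2)/9)*(5123 - 1*(-3468)) = (-4*(sqrt(0))**3/9)*(5123 + 3468) = -4/9*0**3*8591 = -4/9*0*8591 = 0*8591 = 0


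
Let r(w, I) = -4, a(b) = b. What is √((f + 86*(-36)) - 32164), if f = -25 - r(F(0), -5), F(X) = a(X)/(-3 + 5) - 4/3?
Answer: I*√35281 ≈ 187.83*I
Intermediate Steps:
F(X) = -4/3 + X/2 (F(X) = X/(-3 + 5) - 4/3 = X/2 - 4*⅓ = X*(½) - 4/3 = X/2 - 4/3 = -4/3 + X/2)
f = -21 (f = -25 - 1*(-4) = -25 + 4 = -21)
√((f + 86*(-36)) - 32164) = √((-21 + 86*(-36)) - 32164) = √((-21 - 3096) - 32164) = √(-3117 - 32164) = √(-35281) = I*√35281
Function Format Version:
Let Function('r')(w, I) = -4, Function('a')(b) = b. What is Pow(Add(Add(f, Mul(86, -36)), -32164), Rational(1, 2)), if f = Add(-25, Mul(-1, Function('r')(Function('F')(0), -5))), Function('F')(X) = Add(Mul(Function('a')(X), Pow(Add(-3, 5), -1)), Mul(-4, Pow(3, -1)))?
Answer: Mul(I, Pow(35281, Rational(1, 2))) ≈ Mul(187.83, I)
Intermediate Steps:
Function('F')(X) = Add(Rational(-4, 3), Mul(Rational(1, 2), X)) (Function('F')(X) = Add(Mul(X, Pow(Add(-3, 5), -1)), Mul(-4, Pow(3, -1))) = Add(Mul(X, Pow(2, -1)), Mul(-4, Rational(1, 3))) = Add(Mul(X, Rational(1, 2)), Rational(-4, 3)) = Add(Mul(Rational(1, 2), X), Rational(-4, 3)) = Add(Rational(-4, 3), Mul(Rational(1, 2), X)))
f = -21 (f = Add(-25, Mul(-1, -4)) = Add(-25, 4) = -21)
Pow(Add(Add(f, Mul(86, -36)), -32164), Rational(1, 2)) = Pow(Add(Add(-21, Mul(86, -36)), -32164), Rational(1, 2)) = Pow(Add(Add(-21, -3096), -32164), Rational(1, 2)) = Pow(Add(-3117, -32164), Rational(1, 2)) = Pow(-35281, Rational(1, 2)) = Mul(I, Pow(35281, Rational(1, 2)))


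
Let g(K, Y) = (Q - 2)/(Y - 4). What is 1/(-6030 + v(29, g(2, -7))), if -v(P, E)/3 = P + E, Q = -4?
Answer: -11/67305 ≈ -0.00016344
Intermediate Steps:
g(K, Y) = -6/(-4 + Y) (g(K, Y) = (-4 - 2)/(Y - 4) = -6/(-4 + Y))
v(P, E) = -3*E - 3*P (v(P, E) = -3*(P + E) = -3*(E + P) = -3*E - 3*P)
1/(-6030 + v(29, g(2, -7))) = 1/(-6030 + (-(-18)/(-4 - 7) - 3*29)) = 1/(-6030 + (-(-18)/(-11) - 87)) = 1/(-6030 + (-(-18)*(-1)/11 - 87)) = 1/(-6030 + (-3*6/11 - 87)) = 1/(-6030 + (-18/11 - 87)) = 1/(-6030 - 975/11) = 1/(-67305/11) = -11/67305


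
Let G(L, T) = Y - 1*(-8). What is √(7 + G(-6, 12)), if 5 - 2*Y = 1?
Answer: √17 ≈ 4.1231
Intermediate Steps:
Y = 2 (Y = 5/2 - ½*1 = 5/2 - ½ = 2)
G(L, T) = 10 (G(L, T) = 2 - 1*(-8) = 2 + 8 = 10)
√(7 + G(-6, 12)) = √(7 + 10) = √17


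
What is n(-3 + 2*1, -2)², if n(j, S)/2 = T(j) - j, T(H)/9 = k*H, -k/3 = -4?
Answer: 45796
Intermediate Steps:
k = 12 (k = -3*(-4) = 12)
T(H) = 108*H (T(H) = 9*(12*H) = 108*H)
n(j, S) = 214*j (n(j, S) = 2*(108*j - j) = 2*(107*j) = 214*j)
n(-3 + 2*1, -2)² = (214*(-3 + 2*1))² = (214*(-3 + 2))² = (214*(-1))² = (-214)² = 45796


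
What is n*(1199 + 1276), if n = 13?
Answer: 32175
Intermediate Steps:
n*(1199 + 1276) = 13*(1199 + 1276) = 13*2475 = 32175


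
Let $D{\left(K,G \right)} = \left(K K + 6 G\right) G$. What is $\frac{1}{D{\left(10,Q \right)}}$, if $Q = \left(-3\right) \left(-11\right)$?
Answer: $\frac{1}{9834} \approx 0.00010169$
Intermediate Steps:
$Q = 33$
$D{\left(K,G \right)} = G \left(K^{2} + 6 G\right)$ ($D{\left(K,G \right)} = \left(K^{2} + 6 G\right) G = G \left(K^{2} + 6 G\right)$)
$\frac{1}{D{\left(10,Q \right)}} = \frac{1}{33 \left(10^{2} + 6 \cdot 33\right)} = \frac{1}{33 \left(100 + 198\right)} = \frac{1}{33 \cdot 298} = \frac{1}{9834}$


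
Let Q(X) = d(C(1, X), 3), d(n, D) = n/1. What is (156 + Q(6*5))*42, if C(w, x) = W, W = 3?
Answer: 6678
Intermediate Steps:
C(w, x) = 3
d(n, D) = n (d(n, D) = n*1 = n)
Q(X) = 3
(156 + Q(6*5))*42 = (156 + 3)*42 = 159*42 = 6678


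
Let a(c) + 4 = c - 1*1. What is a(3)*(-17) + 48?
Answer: 82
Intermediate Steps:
a(c) = -5 + c (a(c) = -4 + (c - 1*1) = -4 + (c - 1) = -4 + (-1 + c) = -5 + c)
a(3)*(-17) + 48 = (-5 + 3)*(-17) + 48 = -2*(-17) + 48 = 34 + 48 = 82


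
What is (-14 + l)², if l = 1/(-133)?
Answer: 3470769/17689 ≈ 196.21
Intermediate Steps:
l = -1/133 ≈ -0.0075188
(-14 + l)² = (-14 - 1/133)² = (-1863/133)² = 3470769/17689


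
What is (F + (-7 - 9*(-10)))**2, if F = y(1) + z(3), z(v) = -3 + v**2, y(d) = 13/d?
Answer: 10404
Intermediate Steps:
F = 19 (F = 13/1 + (-3 + 3**2) = 13*1 + (-3 + 9) = 13 + 6 = 19)
(F + (-7 - 9*(-10)))**2 = (19 + (-7 - 9*(-10)))**2 = (19 + (-7 + 90))**2 = (19 + 83)**2 = 102**2 = 10404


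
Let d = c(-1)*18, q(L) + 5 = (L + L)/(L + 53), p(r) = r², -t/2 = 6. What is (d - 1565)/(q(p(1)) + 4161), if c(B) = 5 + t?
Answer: -45657/112213 ≈ -0.40688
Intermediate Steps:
t = -12 (t = -2*6 = -12)
c(B) = -7 (c(B) = 5 - 12 = -7)
q(L) = -5 + 2*L/(53 + L) (q(L) = -5 + (L + L)/(L + 53) = -5 + (2*L)/(53 + L) = -5 + 2*L/(53 + L))
d = -126 (d = -7*18 = -126)
(d - 1565)/(q(p(1)) + 4161) = (-126 - 1565)/((-265 - 3*1²)/(53 + 1²) + 4161) = -1691/((-265 - 3*1)/(53 + 1) + 4161) = -1691/((-265 - 3)/54 + 4161) = -1691/((1/54)*(-268) + 4161) = -1691/(-134/27 + 4161) = -1691/112213/27 = -1691*27/112213 = -45657/112213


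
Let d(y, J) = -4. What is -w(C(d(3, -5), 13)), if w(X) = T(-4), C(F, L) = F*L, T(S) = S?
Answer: 4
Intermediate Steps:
w(X) = -4
-w(C(d(3, -5), 13)) = -1*(-4) = 4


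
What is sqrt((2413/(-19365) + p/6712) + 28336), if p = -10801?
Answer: sqrt(119671539095405567730)/64988940 ≈ 168.33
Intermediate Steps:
sqrt((2413/(-19365) + p/6712) + 28336) = sqrt((2413/(-19365) - 10801/6712) + 28336) = sqrt((2413*(-1/19365) - 10801*1/6712) + 28336) = sqrt((-2413/19365 - 10801/6712) + 28336) = sqrt(-225357421/129977880 + 28336) = sqrt(3682827850259/129977880) = sqrt(119671539095405567730)/64988940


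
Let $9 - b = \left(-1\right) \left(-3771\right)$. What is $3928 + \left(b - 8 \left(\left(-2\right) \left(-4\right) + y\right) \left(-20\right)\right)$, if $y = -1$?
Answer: $1286$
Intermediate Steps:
$b = -3762$ ($b = 9 - \left(-1\right) \left(-3771\right) = 9 - 3771 = -3762$)
$3928 + \left(b - 8 \left(\left(-2\right) \left(-4\right) + y\right) \left(-20\right)\right) = 3928 - \left(3762 + 8 \left(\left(-2\right) \left(-4\right) - 1\right) \left(-20\right)\right) = 3928 - \left(3762 + 8 \left(8 - 1\right) \left(-20\right)\right) = 3928 - \left(3762 + 8 \cdot 7 \left(-20\right)\right) = 3928 - \left(3762 + 56 \left(-20\right)\right) = 3928 - 2642 = 1286$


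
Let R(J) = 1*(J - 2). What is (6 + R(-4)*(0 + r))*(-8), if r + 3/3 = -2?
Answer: -192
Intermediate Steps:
r = -3 (r = -1 - 2 = -3)
R(J) = -2 + J (R(J) = 1*(-2 + J) = -2 + J)
(6 + R(-4)*(0 + r))*(-8) = (6 + (-2 - 4)*(0 - 3))*(-8) = (6 - 6*(-3))*(-8) = (6 + 18)*(-8) = 24*(-8) = -192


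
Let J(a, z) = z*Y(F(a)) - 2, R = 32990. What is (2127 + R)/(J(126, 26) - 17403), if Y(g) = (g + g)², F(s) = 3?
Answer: -35117/16469 ≈ -2.1323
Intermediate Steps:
Y(g) = 4*g² (Y(g) = (2*g)² = 4*g²)
J(a, z) = -2 + 36*z (J(a, z) = z*(4*3²) - 2 = z*(4*9) - 2 = z*36 - 2 = 36*z - 2 = -2 + 36*z)
(2127 + R)/(J(126, 26) - 17403) = (2127 + 32990)/((-2 + 36*26) - 17403) = 35117/((-2 + 936) - 17403) = 35117/(934 - 17403) = 35117/(-16469) = 35117*(-1/16469) = -35117/16469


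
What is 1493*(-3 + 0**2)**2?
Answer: 13437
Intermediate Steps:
1493*(-3 + 0**2)**2 = 1493*(-3 + 0)**2 = 1493*(-3)**2 = 1493*9 = 13437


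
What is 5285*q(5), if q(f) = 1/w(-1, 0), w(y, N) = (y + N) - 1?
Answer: -5285/2 ≈ -2642.5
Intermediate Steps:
w(y, N) = -1 + N + y (w(y, N) = (N + y) - 1 = -1 + N + y)
q(f) = -½ (q(f) = 1/(-1 + 0 - 1) = 1/(-2) = -½)
5285*q(5) = 5285*(-½) = -5285/2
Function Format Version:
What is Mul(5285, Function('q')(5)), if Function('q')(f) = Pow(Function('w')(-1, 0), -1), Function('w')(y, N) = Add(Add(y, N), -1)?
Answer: Rational(-5285, 2) ≈ -2642.5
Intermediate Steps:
Function('w')(y, N) = Add(-1, N, y) (Function('w')(y, N) = Add(Add(N, y), -1) = Add(-1, N, y))
Function('q')(f) = Rational(-1, 2) (Function('q')(f) = Pow(Add(-1, 0, -1), -1) = Pow(-2, -1) = Rational(-1, 2))
Mul(5285, Function('q')(5)) = Mul(5285, Rational(-1, 2)) = Rational(-5285, 2)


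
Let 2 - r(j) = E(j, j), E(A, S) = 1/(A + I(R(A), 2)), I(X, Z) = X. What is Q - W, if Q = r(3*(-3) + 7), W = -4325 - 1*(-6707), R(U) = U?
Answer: -9519/4 ≈ -2379.8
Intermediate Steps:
W = 2382 (W = -4325 + 6707 = 2382)
E(A, S) = 1/(2*A) (E(A, S) = 1/(A + A) = 1/(2*A))
r(j) = 2 - 1/(2*j)
Q = 9/4 (Q = 2 - 1/(2*(3*(-3) + 7)) = 2 - 1/(2*(-9 + 7)) = 2 - ½/(-2) = 2 - ½*(-½) = 2 + ¼ = 9/4 ≈ 2.2500)
Q - W = 9/4 - 1*2382 = 9/4 - 2382 = -9519/4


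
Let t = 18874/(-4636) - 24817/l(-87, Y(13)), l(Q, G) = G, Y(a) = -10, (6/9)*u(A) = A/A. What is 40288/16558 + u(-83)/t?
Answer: 192864451269/79245809774 ≈ 2.4338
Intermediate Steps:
u(A) = 3/2 (u(A) = 3*(A/A)/2 = (3/2)*1 = 3/2)
t = 14357859/5795 (t = 18874/(-4636) - 24817/(-10) = 18874*(-1/4636) - 24817*(-⅒) = -9437/2318 + 24817/10 = 14357859/5795 ≈ 2477.6)
40288/16558 + u(-83)/t = 40288/16558 + 3/(2*(14357859/5795)) = 40288*(1/16558) + (3/2)*(5795/14357859) = 20144/8279 + 5795/9571906 = 192864451269/79245809774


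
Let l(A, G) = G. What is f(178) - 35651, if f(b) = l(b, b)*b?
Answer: -3967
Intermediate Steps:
f(b) = b**2 (f(b) = b*b = b**2)
f(178) - 35651 = 178**2 - 35651 = 31684 - 35651 = -3967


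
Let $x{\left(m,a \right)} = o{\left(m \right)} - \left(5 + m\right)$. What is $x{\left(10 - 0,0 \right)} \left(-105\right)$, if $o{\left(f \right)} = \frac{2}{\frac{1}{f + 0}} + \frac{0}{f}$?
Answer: $-525$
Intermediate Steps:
$o{\left(f \right)} = 2 f$ ($o{\left(f \right)} = \frac{2}{\frac{1}{f}} + 0 = 2 f + 0 = 2 f$)
$x{\left(m,a \right)} = -5 + m$ ($x{\left(m,a \right)} = 2 m - \left(5 + m\right) = -5 + m$)
$x{\left(10 - 0,0 \right)} \left(-105\right) = \left(-5 + \left(10 - 0\right)\right) \left(-105\right) = \left(-5 + \left(10 + 0\right)\right) \left(-105\right) = \left(-5 + 10\right) \left(-105\right) = 5 \left(-105\right) = -525$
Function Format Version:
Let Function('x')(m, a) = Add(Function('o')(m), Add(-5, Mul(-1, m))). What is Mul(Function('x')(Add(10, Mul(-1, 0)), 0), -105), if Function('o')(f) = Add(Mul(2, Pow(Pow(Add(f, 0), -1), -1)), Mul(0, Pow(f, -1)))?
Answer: -525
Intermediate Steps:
Function('o')(f) = Mul(2, f) (Function('o')(f) = Add(Mul(2, Pow(Pow(f, -1), -1)), 0) = Add(Mul(2, f), 0) = Mul(2, f))
Function('x')(m, a) = Add(-5, m) (Function('x')(m, a) = Add(Mul(2, m), Add(-5, Mul(-1, m))) = Add(-5, m))
Mul(Function('x')(Add(10, Mul(-1, 0)), 0), -105) = Mul(Add(-5, Add(10, Mul(-1, 0))), -105) = Mul(Add(-5, Add(10, 0)), -105) = Mul(Add(-5, 10), -105) = Mul(5, -105) = -525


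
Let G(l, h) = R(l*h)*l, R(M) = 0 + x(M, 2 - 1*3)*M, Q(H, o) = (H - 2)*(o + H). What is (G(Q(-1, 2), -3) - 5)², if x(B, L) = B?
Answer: 61504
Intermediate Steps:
Q(H, o) = (-2 + H)*(H + o)
R(M) = M² (R(M) = 0 + M*M = 0 + M² = M²)
G(l, h) = h²*l³ (G(l, h) = (l*h)²*l = (h*l)²*l = (h²*l²)*l = h²*l³)
(G(Q(-1, 2), -3) - 5)² = ((-3)²*((-1)² - 2*(-1) - 2*2 - 1*2)³ - 5)² = (9*(1 + 2 - 4 - 2)³ - 5)² = (9*(-3)³ - 5)² = (9*(-27) - 5)² = (-243 - 5)² = (-248)² = 61504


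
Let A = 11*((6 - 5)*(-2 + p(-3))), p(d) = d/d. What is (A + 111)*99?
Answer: 9900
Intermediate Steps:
p(d) = 1
A = -11 (A = 11*((6 - 5)*(-2 + 1)) = 11*(1*(-1)) = 11*(-1) = -11)
(A + 111)*99 = (-11 + 111)*99 = 100*99 = 9900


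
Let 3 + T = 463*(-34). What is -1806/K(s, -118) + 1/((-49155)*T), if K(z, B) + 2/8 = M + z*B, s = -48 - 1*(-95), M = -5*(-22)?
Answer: 1118196426629/3365888870775 ≈ 0.33221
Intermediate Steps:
T = -15745 (T = -3 + 463*(-34) = -3 - 15742 = -15745)
M = 110
s = 47 (s = -48 + 95 = 47)
K(z, B) = 439/4 + B*z (K(z, B) = -¼ + (110 + z*B) = -¼ + (110 + B*z) = 439/4 + B*z)
-1806/K(s, -118) + 1/((-49155)*T) = -1806/(439/4 - 118*47) + 1/(-49155*(-15745)) = -1806/(439/4 - 5546) - 1/49155*(-1/15745) = -1806/(-21745/4) + 1/773945475 = -1806*(-4/21745) + 1/773945475 = 7224/21745 + 1/773945475 = 1118196426629/3365888870775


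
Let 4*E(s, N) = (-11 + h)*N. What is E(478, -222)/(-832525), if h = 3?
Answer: -444/832525 ≈ -0.00053332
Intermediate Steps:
E(s, N) = -2*N (E(s, N) = ((-11 + 3)*N)/4 = (-8*N)/4 = -2*N)
E(478, -222)/(-832525) = -2*(-222)/(-832525) = 444*(-1/832525) = -444/832525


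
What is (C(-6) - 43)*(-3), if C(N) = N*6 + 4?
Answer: 225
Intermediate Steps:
C(N) = 4 + 6*N (C(N) = 6*N + 4 = 4 + 6*N)
(C(-6) - 43)*(-3) = ((4 + 6*(-6)) - 43)*(-3) = ((4 - 36) - 43)*(-3) = (-32 - 43)*(-3) = -75*(-3) = 225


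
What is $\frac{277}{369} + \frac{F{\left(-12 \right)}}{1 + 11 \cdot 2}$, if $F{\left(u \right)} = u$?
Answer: $\frac{1943}{8487} \approx 0.22894$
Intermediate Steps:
$\frac{277}{369} + \frac{F{\left(-12 \right)}}{1 + 11 \cdot 2} = \frac{277}{369} - \frac{12}{1 + 11 \cdot 2} = 277 \cdot \frac{1}{369} - \frac{12}{1 + 22} = \frac{277}{369} - \frac{12}{23} = \frac{1943}{8487}$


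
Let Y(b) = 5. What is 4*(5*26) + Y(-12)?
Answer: 525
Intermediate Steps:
4*(5*26) + Y(-12) = 4*(5*26) + 5 = 4*130 + 5 = 520 + 5 = 525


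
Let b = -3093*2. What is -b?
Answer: 6186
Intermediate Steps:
b = -6186
-b = -1*(-6186) = 6186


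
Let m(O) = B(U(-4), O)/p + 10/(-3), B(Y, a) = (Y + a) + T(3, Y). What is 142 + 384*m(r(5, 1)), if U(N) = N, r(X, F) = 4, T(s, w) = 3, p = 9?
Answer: -1010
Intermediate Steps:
B(Y, a) = 3 + Y + a (B(Y, a) = (Y + a) + 3 = 3 + Y + a)
m(O) = -31/9 + O/9 (m(O) = (3 - 4 + O)/9 + 10/(-3) = (-1 + O)*(⅑) + 10*(-⅓) = (-⅑ + O/9) - 10/3 = -31/9 + O/9)
142 + 384*m(r(5, 1)) = 142 + 384*(-31/9 + (⅑)*4) = 142 + 384*(-31/9 + 4/9) = 142 + 384*(-3) = 142 - 1152 = -1010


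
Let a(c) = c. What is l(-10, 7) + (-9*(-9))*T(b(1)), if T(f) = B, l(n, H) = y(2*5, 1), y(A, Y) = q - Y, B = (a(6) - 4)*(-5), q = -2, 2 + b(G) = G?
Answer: -813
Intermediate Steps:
b(G) = -2 + G
B = -10 (B = (6 - 4)*(-5) = 2*(-5) = -10)
y(A, Y) = -2 - Y
l(n, H) = -3 (l(n, H) = -2 - 1*1 = -2 - 1 = -3)
T(f) = -10
l(-10, 7) + (-9*(-9))*T(b(1)) = -3 - 9*(-9)*(-10) = -3 + 81*(-10) = -3 - 810 = -813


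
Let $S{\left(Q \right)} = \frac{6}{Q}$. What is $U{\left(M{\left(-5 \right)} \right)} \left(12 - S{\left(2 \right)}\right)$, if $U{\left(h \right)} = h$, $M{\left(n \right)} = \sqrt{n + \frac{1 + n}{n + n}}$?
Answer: $\frac{9 i \sqrt{115}}{5} \approx 19.303 i$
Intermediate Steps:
$M{\left(n \right)} = \sqrt{n + \frac{1 + n}{2 n}}$
$U{\left(M{\left(-5 \right)} \right)} \left(12 - S{\left(2 \right)}\right) = \frac{\sqrt{2 + \frac{2}{-5} + 4 \left(-5\right)}}{2} \left(12 - \frac{6}{2}\right) = \frac{\sqrt{2 + 2 \left(- \frac{1}{5}\right) - 20}}{2} \left(12 - 6 \cdot \frac{1}{2}\right) = \frac{\sqrt{2 - \frac{2}{5} - 20}}{2} \left(12 - 3\right) = \frac{\sqrt{- \frac{92}{5}}}{2} \left(12 - 3\right) = \frac{\frac{2}{5} i \sqrt{115}}{2} \cdot 9 = \frac{i \sqrt{115}}{5} \cdot 9 = \frac{9 i \sqrt{115}}{5}$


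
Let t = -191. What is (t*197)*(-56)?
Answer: 2107112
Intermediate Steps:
(t*197)*(-56) = -191*197*(-56) = -37627*(-56) = 2107112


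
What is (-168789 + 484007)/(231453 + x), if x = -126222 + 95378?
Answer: 315218/200609 ≈ 1.5713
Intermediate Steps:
x = -30844
(-168789 + 484007)/(231453 + x) = (-168789 + 484007)/(231453 - 30844) = 315218/200609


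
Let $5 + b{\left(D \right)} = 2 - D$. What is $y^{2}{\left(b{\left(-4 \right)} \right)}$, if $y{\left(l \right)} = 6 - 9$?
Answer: $9$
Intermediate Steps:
$b{\left(D \right)} = -3 - D$ ($b{\left(D \right)} = -5 - \left(-2 + D\right) = -3 - D$)
$y{\left(l \right)} = -3$ ($y{\left(l \right)} = 6 - 9 = -3$)
$y^{2}{\left(b{\left(-4 \right)} \right)} = \left(-3\right)^{2} = 9$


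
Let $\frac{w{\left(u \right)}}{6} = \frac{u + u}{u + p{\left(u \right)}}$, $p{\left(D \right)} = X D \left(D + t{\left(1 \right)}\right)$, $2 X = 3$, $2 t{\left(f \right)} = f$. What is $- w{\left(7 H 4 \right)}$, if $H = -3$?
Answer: $\frac{48}{497} \approx 0.096579$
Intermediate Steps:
$t{\left(f \right)} = \frac{f}{2}$
$X = \frac{3}{2}$ ($X = \frac{1}{2} \cdot 3 = \frac{3}{2} \approx 1.5$)
$p{\left(D \right)} = \frac{3 D \left(\frac{1}{2} + D\right)}{2}$ ($p{\left(D \right)} = \frac{3 D \left(D + \frac{1}{2} \cdot 1\right)}{2} = \frac{3 D \left(D + \frac{1}{2}\right)}{2} = \frac{3 D \left(\frac{1}{2} + D\right)}{2}$)
$w{\left(u \right)} = \frac{12 u}{u + \frac{3 u \left(1 + 2 u\right)}{4}}$ ($w{\left(u \right)} = 6 \frac{u + u}{u + \frac{3 u \left(1 + 2 u\right)}{4}} = 6 \frac{2 u}{u + \frac{3 u \left(1 + 2 u\right)}{4}} = \frac{12 u}{u + \frac{3 u \left(1 + 2 u\right)}{4}}$)
$- w{\left(7 H 4 \right)} = - \frac{48}{7 + 6 \cdot 7 \left(-3\right) 4} = - \frac{48}{7 + 6 \left(\left(-21\right) 4\right)} = - \frac{48}{7 + 6 \left(-84\right)} = - \frac{48}{7 - 504} = - \frac{48}{-497} = - \frac{48 \left(-1\right)}{497} = \left(-1\right) \left(- \frac{48}{497}\right) = \frac{48}{497}$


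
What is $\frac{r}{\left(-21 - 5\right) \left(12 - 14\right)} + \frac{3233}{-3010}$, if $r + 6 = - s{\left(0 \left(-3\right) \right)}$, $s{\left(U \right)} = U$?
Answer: $- \frac{23272}{19565} \approx -1.1895$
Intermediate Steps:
$r = -6$ ($r = -6 - 0 \left(-3\right) = -6 - 0 = -6 + 0 = -6$)
$\frac{r}{\left(-21 - 5\right) \left(12 - 14\right)} + \frac{3233}{-3010} = - \frac{6}{\left(-21 - 5\right) \left(12 - 14\right)} + \frac{3233}{-3010} = - \frac{6}{\left(-26\right) \left(-2\right)} + 3233 \left(- \frac{1}{3010}\right) = - \frac{6}{52} - \frac{3233}{3010} = \left(-6\right) \frac{1}{52} - \frac{3233}{3010} = - \frac{3}{26} - \frac{3233}{3010} = - \frac{23272}{19565}$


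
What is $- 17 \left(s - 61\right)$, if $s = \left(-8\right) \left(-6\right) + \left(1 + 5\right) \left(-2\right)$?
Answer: $425$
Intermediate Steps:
$s = 36$ ($s = 48 + 6 \left(-2\right) = 48 - 12 = 36$)
$- 17 \left(s - 61\right) = - 17 \left(36 - 61\right) = \left(-17\right) \left(-25\right) = 425$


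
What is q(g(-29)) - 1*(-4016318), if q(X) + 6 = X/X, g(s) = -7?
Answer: 4016313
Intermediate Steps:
q(X) = -5 (q(X) = -6 + X/X = -6 + 1 = -5)
q(g(-29)) - 1*(-4016318) = -5 - 1*(-4016318) = -5 + 4016318 = 4016313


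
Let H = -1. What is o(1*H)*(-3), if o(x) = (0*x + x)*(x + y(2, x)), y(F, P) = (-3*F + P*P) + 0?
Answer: -18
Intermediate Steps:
y(F, P) = P**2 - 3*F (y(F, P) = (-3*F + P**2) + 0 = (P**2 - 3*F) + 0 = P**2 - 3*F)
o(x) = x*(-6 + x + x**2) (o(x) = (0*x + x)*(x + (x**2 - 3*2)) = (0 + x)*(x + (x**2 - 6)) = x*(x + (-6 + x**2)) = x*(-6 + x + x**2))
o(1*H)*(-3) = ((1*(-1))*(-6 + 1*(-1) + (1*(-1))**2))*(-3) = -(-6 - 1 + (-1)**2)*(-3) = -(-6 - 1 + 1)*(-3) = -1*(-6)*(-3) = 6*(-3) = -18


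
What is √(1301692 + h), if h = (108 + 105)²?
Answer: √1347061 ≈ 1160.6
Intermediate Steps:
h = 45369 (h = 213² = 45369)
√(1301692 + h) = √(1301692 + 45369) = √1347061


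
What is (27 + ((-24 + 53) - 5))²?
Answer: 2601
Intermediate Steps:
(27 + ((-24 + 53) - 5))² = (27 + (29 - 5))² = (27 + 24)² = 51² = 2601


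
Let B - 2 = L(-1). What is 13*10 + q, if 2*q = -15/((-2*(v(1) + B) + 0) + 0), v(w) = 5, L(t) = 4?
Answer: 5735/44 ≈ 130.34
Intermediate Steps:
B = 6 (B = 2 + 4 = 6)
q = 15/44 (q = (-15/((-2*(5 + 6) + 0) + 0))/2 = (-15/((-2*11 + 0) + 0))/2 = (-15/((-22 + 0) + 0))/2 = (-15/(-22 + 0))/2 = (-15/(-22))/2 = (-15*(-1/22))/2 = (1/2)*(15/22) = 15/44 ≈ 0.34091)
13*10 + q = 13*10 + 15/44 = 130 + 15/44 = 5735/44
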